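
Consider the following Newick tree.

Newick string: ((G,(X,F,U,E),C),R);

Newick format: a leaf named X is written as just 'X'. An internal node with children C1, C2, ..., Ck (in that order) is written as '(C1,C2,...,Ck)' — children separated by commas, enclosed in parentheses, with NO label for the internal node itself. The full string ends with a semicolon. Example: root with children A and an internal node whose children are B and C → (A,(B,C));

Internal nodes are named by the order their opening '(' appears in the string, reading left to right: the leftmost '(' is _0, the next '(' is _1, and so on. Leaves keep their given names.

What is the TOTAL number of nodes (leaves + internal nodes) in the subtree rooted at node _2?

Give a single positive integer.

Answer: 5

Derivation:
Newick: ((G,(X,F,U,E),C),R);
Locate _2: it is the '(' at position 4 (the 3rd '(' reading left to right).
Query: subtree rooted at _2
_2: subtree_size = 1 + 4
  X: subtree_size = 1 + 0
  F: subtree_size = 1 + 0
  U: subtree_size = 1 + 0
  E: subtree_size = 1 + 0
Total subtree size of _2: 5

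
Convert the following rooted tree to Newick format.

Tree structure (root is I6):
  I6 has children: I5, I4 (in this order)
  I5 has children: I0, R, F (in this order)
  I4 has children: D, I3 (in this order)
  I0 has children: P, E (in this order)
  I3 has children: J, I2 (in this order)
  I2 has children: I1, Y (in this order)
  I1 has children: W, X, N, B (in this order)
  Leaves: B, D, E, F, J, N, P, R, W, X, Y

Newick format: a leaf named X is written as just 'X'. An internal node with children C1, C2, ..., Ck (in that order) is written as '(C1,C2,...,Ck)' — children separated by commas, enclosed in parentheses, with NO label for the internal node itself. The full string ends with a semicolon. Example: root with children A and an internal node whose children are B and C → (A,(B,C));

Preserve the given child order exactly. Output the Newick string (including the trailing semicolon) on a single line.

internal I6 with children ['I5', 'I4']
  internal I5 with children ['I0', 'R', 'F']
    internal I0 with children ['P', 'E']
      leaf 'P' → 'P'
      leaf 'E' → 'E'
    → '(P,E)'
    leaf 'R' → 'R'
    leaf 'F' → 'F'
  → '((P,E),R,F)'
  internal I4 with children ['D', 'I3']
    leaf 'D' → 'D'
    internal I3 with children ['J', 'I2']
      leaf 'J' → 'J'
      internal I2 with children ['I1', 'Y']
        internal I1 with children ['W', 'X', 'N', 'B']
          leaf 'W' → 'W'
          leaf 'X' → 'X'
          leaf 'N' → 'N'
          leaf 'B' → 'B'
        → '(W,X,N,B)'
        leaf 'Y' → 'Y'
      → '((W,X,N,B),Y)'
    → '(J,((W,X,N,B),Y))'
  → '(D,(J,((W,X,N,B),Y)))'
→ '(((P,E),R,F),(D,(J,((W,X,N,B),Y))))'
Final: (((P,E),R,F),(D,(J,((W,X,N,B),Y))));

Answer: (((P,E),R,F),(D,(J,((W,X,N,B),Y))));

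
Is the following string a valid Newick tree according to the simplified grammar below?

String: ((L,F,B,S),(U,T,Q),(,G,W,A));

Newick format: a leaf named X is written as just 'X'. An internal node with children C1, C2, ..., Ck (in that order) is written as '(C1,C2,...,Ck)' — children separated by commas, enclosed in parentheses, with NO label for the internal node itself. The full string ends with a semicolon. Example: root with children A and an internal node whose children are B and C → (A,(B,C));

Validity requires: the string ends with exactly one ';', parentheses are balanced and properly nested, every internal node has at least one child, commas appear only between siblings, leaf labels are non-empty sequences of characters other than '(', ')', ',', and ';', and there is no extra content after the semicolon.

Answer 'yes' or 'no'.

Input: ((L,F,B,S),(U,T,Q),(,G,W,A));
Paren balance: 4 '(' vs 4 ')' OK
Ends with single ';': True
Full parse: FAILS (empty leaf label at pos 20)
Valid: False

Answer: no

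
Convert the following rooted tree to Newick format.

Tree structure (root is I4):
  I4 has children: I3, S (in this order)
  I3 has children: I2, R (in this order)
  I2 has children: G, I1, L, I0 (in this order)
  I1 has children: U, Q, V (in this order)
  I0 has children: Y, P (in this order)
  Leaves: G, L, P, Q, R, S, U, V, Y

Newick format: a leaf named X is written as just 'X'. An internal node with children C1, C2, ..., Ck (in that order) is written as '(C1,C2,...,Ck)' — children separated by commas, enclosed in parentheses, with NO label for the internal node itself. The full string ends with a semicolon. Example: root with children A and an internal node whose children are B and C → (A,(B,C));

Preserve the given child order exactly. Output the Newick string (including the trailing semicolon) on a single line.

internal I4 with children ['I3', 'S']
  internal I3 with children ['I2', 'R']
    internal I2 with children ['G', 'I1', 'L', 'I0']
      leaf 'G' → 'G'
      internal I1 with children ['U', 'Q', 'V']
        leaf 'U' → 'U'
        leaf 'Q' → 'Q'
        leaf 'V' → 'V'
      → '(U,Q,V)'
      leaf 'L' → 'L'
      internal I0 with children ['Y', 'P']
        leaf 'Y' → 'Y'
        leaf 'P' → 'P'
      → '(Y,P)'
    → '(G,(U,Q,V),L,(Y,P))'
    leaf 'R' → 'R'
  → '((G,(U,Q,V),L,(Y,P)),R)'
  leaf 'S' → 'S'
→ '(((G,(U,Q,V),L,(Y,P)),R),S)'
Final: (((G,(U,Q,V),L,(Y,P)),R),S);

Answer: (((G,(U,Q,V),L,(Y,P)),R),S);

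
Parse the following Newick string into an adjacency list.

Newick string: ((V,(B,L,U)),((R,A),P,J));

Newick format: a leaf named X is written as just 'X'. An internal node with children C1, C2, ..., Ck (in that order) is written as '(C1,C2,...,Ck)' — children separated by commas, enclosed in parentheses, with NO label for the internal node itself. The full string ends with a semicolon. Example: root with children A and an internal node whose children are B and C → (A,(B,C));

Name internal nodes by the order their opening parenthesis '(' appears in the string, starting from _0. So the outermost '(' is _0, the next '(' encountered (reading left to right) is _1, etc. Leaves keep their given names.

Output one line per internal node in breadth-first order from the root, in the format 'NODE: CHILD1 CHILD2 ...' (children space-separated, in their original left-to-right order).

Answer: _0: _1 _3
_1: V _2
_3: _4 P J
_2: B L U
_4: R A

Derivation:
Input: ((V,(B,L,U)),((R,A),P,J));
Scanning left-to-right, naming '(' by encounter order:
  pos 0: '(' -> open internal node _0 (depth 1)
  pos 1: '(' -> open internal node _1 (depth 2)
  pos 4: '(' -> open internal node _2 (depth 3)
  pos 10: ')' -> close internal node _2 (now at depth 2)
  pos 11: ')' -> close internal node _1 (now at depth 1)
  pos 13: '(' -> open internal node _3 (depth 2)
  pos 14: '(' -> open internal node _4 (depth 3)
  pos 18: ')' -> close internal node _4 (now at depth 2)
  pos 23: ')' -> close internal node _3 (now at depth 1)
  pos 24: ')' -> close internal node _0 (now at depth 0)
Total internal nodes: 5
BFS adjacency from root:
  _0: _1 _3
  _1: V _2
  _3: _4 P J
  _2: B L U
  _4: R A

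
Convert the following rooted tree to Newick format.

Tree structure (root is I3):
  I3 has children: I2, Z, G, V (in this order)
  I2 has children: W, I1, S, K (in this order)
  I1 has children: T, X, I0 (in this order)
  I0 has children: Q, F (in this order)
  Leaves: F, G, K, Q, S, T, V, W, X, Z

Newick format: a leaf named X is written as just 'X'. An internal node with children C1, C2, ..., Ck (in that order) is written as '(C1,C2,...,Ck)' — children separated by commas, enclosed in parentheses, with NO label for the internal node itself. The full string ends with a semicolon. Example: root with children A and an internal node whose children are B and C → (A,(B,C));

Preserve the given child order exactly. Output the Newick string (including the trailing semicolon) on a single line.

Answer: ((W,(T,X,(Q,F)),S,K),Z,G,V);

Derivation:
internal I3 with children ['I2', 'Z', 'G', 'V']
  internal I2 with children ['W', 'I1', 'S', 'K']
    leaf 'W' → 'W'
    internal I1 with children ['T', 'X', 'I0']
      leaf 'T' → 'T'
      leaf 'X' → 'X'
      internal I0 with children ['Q', 'F']
        leaf 'Q' → 'Q'
        leaf 'F' → 'F'
      → '(Q,F)'
    → '(T,X,(Q,F))'
    leaf 'S' → 'S'
    leaf 'K' → 'K'
  → '(W,(T,X,(Q,F)),S,K)'
  leaf 'Z' → 'Z'
  leaf 'G' → 'G'
  leaf 'V' → 'V'
→ '((W,(T,X,(Q,F)),S,K),Z,G,V)'
Final: ((W,(T,X,(Q,F)),S,K),Z,G,V);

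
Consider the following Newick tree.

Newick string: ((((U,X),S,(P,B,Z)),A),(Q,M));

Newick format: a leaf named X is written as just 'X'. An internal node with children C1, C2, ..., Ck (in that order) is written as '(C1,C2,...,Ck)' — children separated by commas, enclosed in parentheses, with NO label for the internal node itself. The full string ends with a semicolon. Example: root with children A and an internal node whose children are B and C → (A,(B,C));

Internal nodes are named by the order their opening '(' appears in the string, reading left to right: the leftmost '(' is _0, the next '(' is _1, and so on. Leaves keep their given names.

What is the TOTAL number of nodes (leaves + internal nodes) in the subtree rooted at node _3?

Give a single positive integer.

Newick: ((((U,X),S,(P,B,Z)),A),(Q,M));
Locate _3: it is the '(' at position 3 (the 4th '(' reading left to right).
Query: subtree rooted at _3
_3: subtree_size = 1 + 2
  U: subtree_size = 1 + 0
  X: subtree_size = 1 + 0
Total subtree size of _3: 3

Answer: 3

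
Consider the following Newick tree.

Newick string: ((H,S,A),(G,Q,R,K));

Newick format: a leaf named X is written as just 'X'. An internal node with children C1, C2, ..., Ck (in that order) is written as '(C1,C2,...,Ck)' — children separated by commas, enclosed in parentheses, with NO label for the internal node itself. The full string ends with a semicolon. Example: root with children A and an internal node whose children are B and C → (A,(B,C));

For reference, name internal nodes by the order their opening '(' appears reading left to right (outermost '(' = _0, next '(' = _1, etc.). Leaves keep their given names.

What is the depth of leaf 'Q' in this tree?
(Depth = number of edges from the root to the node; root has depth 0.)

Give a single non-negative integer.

Answer: 2

Derivation:
Newick: ((H,S,A),(G,Q,R,K));
Naming internals by '(' encounter order: outermost '(' = _0, next = _1, ...
Query node: Q
Path from root: _0 -> _2 -> Q
Depth of Q: 2 (number of edges from root)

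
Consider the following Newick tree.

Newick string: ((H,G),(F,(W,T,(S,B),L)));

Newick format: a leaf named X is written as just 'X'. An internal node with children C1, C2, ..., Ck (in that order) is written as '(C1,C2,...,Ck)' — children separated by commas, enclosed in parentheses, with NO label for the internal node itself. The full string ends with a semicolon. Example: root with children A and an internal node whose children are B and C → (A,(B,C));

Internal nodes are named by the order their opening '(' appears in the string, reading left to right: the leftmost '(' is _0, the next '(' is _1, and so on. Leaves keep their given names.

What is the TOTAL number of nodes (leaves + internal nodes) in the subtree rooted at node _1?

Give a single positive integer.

Newick: ((H,G),(F,(W,T,(S,B),L)));
Locate _1: it is the '(' at position 1 (the 2nd '(' reading left to right).
Query: subtree rooted at _1
_1: subtree_size = 1 + 2
  H: subtree_size = 1 + 0
  G: subtree_size = 1 + 0
Total subtree size of _1: 3

Answer: 3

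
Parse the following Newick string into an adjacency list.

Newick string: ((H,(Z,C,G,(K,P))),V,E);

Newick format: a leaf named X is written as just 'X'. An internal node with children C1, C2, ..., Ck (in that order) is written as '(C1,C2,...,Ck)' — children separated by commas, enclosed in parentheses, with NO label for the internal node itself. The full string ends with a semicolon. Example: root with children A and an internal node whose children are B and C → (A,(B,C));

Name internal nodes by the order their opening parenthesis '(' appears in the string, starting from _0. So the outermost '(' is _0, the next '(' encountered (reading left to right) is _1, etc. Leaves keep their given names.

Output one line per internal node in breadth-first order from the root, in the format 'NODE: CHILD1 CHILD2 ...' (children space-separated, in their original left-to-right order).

Input: ((H,(Z,C,G,(K,P))),V,E);
Scanning left-to-right, naming '(' by encounter order:
  pos 0: '(' -> open internal node _0 (depth 1)
  pos 1: '(' -> open internal node _1 (depth 2)
  pos 4: '(' -> open internal node _2 (depth 3)
  pos 11: '(' -> open internal node _3 (depth 4)
  pos 15: ')' -> close internal node _3 (now at depth 3)
  pos 16: ')' -> close internal node _2 (now at depth 2)
  pos 17: ')' -> close internal node _1 (now at depth 1)
  pos 22: ')' -> close internal node _0 (now at depth 0)
Total internal nodes: 4
BFS adjacency from root:
  _0: _1 V E
  _1: H _2
  _2: Z C G _3
  _3: K P

Answer: _0: _1 V E
_1: H _2
_2: Z C G _3
_3: K P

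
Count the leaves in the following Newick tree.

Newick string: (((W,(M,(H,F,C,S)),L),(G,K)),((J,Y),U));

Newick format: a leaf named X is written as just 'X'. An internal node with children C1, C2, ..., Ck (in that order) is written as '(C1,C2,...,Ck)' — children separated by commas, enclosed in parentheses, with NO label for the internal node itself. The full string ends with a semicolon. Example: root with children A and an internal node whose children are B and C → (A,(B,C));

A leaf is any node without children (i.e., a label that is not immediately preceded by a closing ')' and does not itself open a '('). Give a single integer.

Newick: (((W,(M,(H,F,C,S)),L),(G,K)),((J,Y),U));
Scan left-to-right; a leaf is any maximal label run not followed by '(':
  pos 3: leaf 'W' → count = 1
  pos 6: leaf 'M' → count = 2
  pos 9: leaf 'H' → count = 3
  pos 11: leaf 'F' → count = 4
  pos 13: leaf 'C' → count = 5
  pos 15: leaf 'S' → count = 6
  pos 19: leaf 'L' → count = 7
  pos 23: leaf 'G' → count = 8
  pos 25: leaf 'K' → count = 9
  pos 31: leaf 'J' → count = 10
  pos 33: leaf 'Y' → count = 11
  pos 36: leaf 'U' → count = 12
Total leaves: 12

Answer: 12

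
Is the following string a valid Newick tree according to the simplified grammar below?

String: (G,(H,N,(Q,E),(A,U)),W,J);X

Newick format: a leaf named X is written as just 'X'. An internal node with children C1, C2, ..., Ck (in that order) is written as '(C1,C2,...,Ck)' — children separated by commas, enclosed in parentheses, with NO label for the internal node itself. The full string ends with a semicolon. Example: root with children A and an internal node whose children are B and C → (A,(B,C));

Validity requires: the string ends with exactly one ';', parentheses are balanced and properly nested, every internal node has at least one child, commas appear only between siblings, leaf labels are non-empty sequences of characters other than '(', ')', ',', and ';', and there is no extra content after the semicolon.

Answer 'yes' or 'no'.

Input: (G,(H,N,(Q,E),(A,U)),W,J);X
Paren balance: 4 '(' vs 4 ')' OK
Ends with single ';': False
Full parse: FAILS (must end with ;)
Valid: False

Answer: no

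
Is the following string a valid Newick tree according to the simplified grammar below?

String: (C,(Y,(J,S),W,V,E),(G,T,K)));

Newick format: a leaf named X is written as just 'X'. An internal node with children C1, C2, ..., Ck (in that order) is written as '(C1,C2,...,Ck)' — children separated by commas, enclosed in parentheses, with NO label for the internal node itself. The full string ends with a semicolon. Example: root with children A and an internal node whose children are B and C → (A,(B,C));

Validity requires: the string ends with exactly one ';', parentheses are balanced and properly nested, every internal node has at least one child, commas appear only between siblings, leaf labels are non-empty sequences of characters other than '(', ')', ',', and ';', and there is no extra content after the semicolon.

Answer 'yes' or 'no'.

Answer: no

Derivation:
Input: (C,(Y,(J,S),W,V,E),(G,T,K)));
Paren balance: 4 '(' vs 5 ')' MISMATCH
Ends with single ';': True
Full parse: FAILS (extra content after tree at pos 27)
Valid: False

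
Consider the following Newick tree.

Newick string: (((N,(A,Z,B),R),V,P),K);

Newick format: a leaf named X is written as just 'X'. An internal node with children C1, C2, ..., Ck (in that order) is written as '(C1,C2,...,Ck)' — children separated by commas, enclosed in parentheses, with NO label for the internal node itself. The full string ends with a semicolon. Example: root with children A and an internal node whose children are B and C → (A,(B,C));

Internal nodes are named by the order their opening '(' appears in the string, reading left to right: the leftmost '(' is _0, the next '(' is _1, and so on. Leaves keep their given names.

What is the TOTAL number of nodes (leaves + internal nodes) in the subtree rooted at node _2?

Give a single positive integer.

Answer: 7

Derivation:
Newick: (((N,(A,Z,B),R),V,P),K);
Locate _2: it is the '(' at position 2 (the 3rd '(' reading left to right).
Query: subtree rooted at _2
_2: subtree_size = 1 + 6
  N: subtree_size = 1 + 0
  _3: subtree_size = 1 + 3
    A: subtree_size = 1 + 0
    Z: subtree_size = 1 + 0
    B: subtree_size = 1 + 0
  R: subtree_size = 1 + 0
Total subtree size of _2: 7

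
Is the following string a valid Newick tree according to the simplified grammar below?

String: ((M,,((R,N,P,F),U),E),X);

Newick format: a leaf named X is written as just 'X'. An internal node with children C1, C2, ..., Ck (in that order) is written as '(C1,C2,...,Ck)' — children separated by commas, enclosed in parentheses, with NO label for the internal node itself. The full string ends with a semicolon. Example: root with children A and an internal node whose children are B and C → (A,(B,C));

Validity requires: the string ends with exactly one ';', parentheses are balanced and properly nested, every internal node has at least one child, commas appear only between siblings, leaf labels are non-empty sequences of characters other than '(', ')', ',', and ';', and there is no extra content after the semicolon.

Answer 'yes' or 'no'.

Answer: no

Derivation:
Input: ((M,,((R,N,P,F),U),E),X);
Paren balance: 4 '(' vs 4 ')' OK
Ends with single ';': True
Full parse: FAILS (empty leaf label at pos 4)
Valid: False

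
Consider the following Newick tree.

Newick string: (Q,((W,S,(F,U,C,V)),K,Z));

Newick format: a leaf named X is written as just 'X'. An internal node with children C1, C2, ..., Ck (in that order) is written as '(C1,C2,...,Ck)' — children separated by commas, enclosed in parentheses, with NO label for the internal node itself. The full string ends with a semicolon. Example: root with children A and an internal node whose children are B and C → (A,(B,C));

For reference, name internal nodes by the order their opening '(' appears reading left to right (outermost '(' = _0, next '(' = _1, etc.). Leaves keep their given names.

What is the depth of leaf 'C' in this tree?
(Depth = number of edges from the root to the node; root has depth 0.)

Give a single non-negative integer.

Newick: (Q,((W,S,(F,U,C,V)),K,Z));
Naming internals by '(' encounter order: outermost '(' = _0, next = _1, ...
Query node: C
Path from root: _0 -> _1 -> _2 -> _3 -> C
Depth of C: 4 (number of edges from root)

Answer: 4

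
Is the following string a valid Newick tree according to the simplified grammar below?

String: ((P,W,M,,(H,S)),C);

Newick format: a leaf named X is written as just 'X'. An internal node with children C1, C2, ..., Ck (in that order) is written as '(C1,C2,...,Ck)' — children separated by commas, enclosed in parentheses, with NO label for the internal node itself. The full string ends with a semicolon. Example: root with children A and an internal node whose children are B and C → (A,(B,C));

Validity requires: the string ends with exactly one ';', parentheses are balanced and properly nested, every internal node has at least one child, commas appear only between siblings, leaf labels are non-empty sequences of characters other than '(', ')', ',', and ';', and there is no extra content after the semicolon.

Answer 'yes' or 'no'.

Answer: no

Derivation:
Input: ((P,W,M,,(H,S)),C);
Paren balance: 3 '(' vs 3 ')' OK
Ends with single ';': True
Full parse: FAILS (empty leaf label at pos 8)
Valid: False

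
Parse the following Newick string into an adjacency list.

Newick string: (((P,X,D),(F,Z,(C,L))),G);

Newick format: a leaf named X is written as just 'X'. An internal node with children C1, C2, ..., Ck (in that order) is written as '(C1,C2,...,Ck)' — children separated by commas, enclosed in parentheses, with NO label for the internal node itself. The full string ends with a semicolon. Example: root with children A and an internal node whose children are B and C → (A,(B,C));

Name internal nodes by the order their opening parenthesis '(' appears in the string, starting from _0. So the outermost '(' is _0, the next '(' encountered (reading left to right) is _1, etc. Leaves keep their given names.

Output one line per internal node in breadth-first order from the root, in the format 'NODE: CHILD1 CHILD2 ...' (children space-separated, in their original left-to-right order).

Input: (((P,X,D),(F,Z,(C,L))),G);
Scanning left-to-right, naming '(' by encounter order:
  pos 0: '(' -> open internal node _0 (depth 1)
  pos 1: '(' -> open internal node _1 (depth 2)
  pos 2: '(' -> open internal node _2 (depth 3)
  pos 8: ')' -> close internal node _2 (now at depth 2)
  pos 10: '(' -> open internal node _3 (depth 3)
  pos 15: '(' -> open internal node _4 (depth 4)
  pos 19: ')' -> close internal node _4 (now at depth 3)
  pos 20: ')' -> close internal node _3 (now at depth 2)
  pos 21: ')' -> close internal node _1 (now at depth 1)
  pos 24: ')' -> close internal node _0 (now at depth 0)
Total internal nodes: 5
BFS adjacency from root:
  _0: _1 G
  _1: _2 _3
  _2: P X D
  _3: F Z _4
  _4: C L

Answer: _0: _1 G
_1: _2 _3
_2: P X D
_3: F Z _4
_4: C L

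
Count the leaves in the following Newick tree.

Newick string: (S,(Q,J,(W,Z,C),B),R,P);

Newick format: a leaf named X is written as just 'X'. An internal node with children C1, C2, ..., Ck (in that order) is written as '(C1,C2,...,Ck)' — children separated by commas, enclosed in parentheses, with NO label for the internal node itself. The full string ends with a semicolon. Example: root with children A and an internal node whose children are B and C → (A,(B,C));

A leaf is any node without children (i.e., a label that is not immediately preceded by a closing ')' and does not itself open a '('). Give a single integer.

Answer: 9

Derivation:
Newick: (S,(Q,J,(W,Z,C),B),R,P);
Scan left-to-right; a leaf is any maximal label run not followed by '(':
  pos 1: leaf 'S' → count = 1
  pos 4: leaf 'Q' → count = 2
  pos 6: leaf 'J' → count = 3
  pos 9: leaf 'W' → count = 4
  pos 11: leaf 'Z' → count = 5
  pos 13: leaf 'C' → count = 6
  pos 16: leaf 'B' → count = 7
  pos 19: leaf 'R' → count = 8
  pos 21: leaf 'P' → count = 9
Total leaves: 9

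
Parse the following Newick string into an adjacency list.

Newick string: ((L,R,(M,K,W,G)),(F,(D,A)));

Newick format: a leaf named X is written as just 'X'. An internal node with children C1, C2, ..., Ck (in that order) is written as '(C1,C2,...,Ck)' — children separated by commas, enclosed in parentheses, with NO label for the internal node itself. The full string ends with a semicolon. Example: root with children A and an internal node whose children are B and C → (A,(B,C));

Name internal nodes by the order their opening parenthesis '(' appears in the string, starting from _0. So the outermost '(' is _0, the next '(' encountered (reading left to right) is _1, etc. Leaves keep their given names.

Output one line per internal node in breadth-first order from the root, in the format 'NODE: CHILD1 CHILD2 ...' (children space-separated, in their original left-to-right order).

Input: ((L,R,(M,K,W,G)),(F,(D,A)));
Scanning left-to-right, naming '(' by encounter order:
  pos 0: '(' -> open internal node _0 (depth 1)
  pos 1: '(' -> open internal node _1 (depth 2)
  pos 6: '(' -> open internal node _2 (depth 3)
  pos 14: ')' -> close internal node _2 (now at depth 2)
  pos 15: ')' -> close internal node _1 (now at depth 1)
  pos 17: '(' -> open internal node _3 (depth 2)
  pos 20: '(' -> open internal node _4 (depth 3)
  pos 24: ')' -> close internal node _4 (now at depth 2)
  pos 25: ')' -> close internal node _3 (now at depth 1)
  pos 26: ')' -> close internal node _0 (now at depth 0)
Total internal nodes: 5
BFS adjacency from root:
  _0: _1 _3
  _1: L R _2
  _3: F _4
  _2: M K W G
  _4: D A

Answer: _0: _1 _3
_1: L R _2
_3: F _4
_2: M K W G
_4: D A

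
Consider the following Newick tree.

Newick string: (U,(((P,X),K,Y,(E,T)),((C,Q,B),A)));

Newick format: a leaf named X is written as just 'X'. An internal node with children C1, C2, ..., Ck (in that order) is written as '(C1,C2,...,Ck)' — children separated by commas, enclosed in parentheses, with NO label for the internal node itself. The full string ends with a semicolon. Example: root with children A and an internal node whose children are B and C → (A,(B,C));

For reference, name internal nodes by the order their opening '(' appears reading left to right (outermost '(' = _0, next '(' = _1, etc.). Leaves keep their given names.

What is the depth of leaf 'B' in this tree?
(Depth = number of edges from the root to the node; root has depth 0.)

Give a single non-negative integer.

Newick: (U,(((P,X),K,Y,(E,T)),((C,Q,B),A)));
Naming internals by '(' encounter order: outermost '(' = _0, next = _1, ...
Query node: B
Path from root: _0 -> _1 -> _5 -> _6 -> B
Depth of B: 4 (number of edges from root)

Answer: 4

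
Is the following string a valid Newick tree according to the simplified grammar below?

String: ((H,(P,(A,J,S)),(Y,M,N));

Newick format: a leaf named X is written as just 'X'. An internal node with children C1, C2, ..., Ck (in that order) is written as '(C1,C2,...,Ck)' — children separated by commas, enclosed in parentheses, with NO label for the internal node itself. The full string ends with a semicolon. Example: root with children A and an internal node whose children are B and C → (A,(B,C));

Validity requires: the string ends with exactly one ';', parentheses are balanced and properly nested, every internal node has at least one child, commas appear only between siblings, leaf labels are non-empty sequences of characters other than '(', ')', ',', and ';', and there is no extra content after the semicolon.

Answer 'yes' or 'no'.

Answer: no

Derivation:
Input: ((H,(P,(A,J,S)),(Y,M,N));
Paren balance: 5 '(' vs 4 ')' MISMATCH
Ends with single ';': True
Full parse: FAILS (expected , or ) at pos 24)
Valid: False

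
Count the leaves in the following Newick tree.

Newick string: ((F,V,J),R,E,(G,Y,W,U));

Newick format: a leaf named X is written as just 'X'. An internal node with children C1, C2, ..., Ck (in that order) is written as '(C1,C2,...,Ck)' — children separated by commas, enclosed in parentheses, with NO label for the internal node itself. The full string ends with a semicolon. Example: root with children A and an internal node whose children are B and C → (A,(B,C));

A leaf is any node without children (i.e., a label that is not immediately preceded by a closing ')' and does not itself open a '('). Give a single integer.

Answer: 9

Derivation:
Newick: ((F,V,J),R,E,(G,Y,W,U));
Scan left-to-right; a leaf is any maximal label run not followed by '(':
  pos 2: leaf 'F' → count = 1
  pos 4: leaf 'V' → count = 2
  pos 6: leaf 'J' → count = 3
  pos 9: leaf 'R' → count = 4
  pos 11: leaf 'E' → count = 5
  pos 14: leaf 'G' → count = 6
  pos 16: leaf 'Y' → count = 7
  pos 18: leaf 'W' → count = 8
  pos 20: leaf 'U' → count = 9
Total leaves: 9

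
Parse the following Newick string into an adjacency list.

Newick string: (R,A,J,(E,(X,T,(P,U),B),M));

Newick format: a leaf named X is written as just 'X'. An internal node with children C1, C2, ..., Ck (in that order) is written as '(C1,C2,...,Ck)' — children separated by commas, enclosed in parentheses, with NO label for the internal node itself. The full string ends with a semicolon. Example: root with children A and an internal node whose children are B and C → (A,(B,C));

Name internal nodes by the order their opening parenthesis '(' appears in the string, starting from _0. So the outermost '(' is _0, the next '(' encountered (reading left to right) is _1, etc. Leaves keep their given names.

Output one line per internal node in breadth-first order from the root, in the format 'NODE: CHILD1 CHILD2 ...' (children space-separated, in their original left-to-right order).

Input: (R,A,J,(E,(X,T,(P,U),B),M));
Scanning left-to-right, naming '(' by encounter order:
  pos 0: '(' -> open internal node _0 (depth 1)
  pos 7: '(' -> open internal node _1 (depth 2)
  pos 10: '(' -> open internal node _2 (depth 3)
  pos 15: '(' -> open internal node _3 (depth 4)
  pos 19: ')' -> close internal node _3 (now at depth 3)
  pos 22: ')' -> close internal node _2 (now at depth 2)
  pos 25: ')' -> close internal node _1 (now at depth 1)
  pos 26: ')' -> close internal node _0 (now at depth 0)
Total internal nodes: 4
BFS adjacency from root:
  _0: R A J _1
  _1: E _2 M
  _2: X T _3 B
  _3: P U

Answer: _0: R A J _1
_1: E _2 M
_2: X T _3 B
_3: P U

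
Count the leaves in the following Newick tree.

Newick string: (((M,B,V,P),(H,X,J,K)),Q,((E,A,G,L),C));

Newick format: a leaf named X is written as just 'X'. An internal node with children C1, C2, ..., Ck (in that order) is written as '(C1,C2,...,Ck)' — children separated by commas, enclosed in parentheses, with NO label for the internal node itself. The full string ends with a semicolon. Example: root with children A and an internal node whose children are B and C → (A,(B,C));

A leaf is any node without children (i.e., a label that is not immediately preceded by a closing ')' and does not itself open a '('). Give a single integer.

Answer: 14

Derivation:
Newick: (((M,B,V,P),(H,X,J,K)),Q,((E,A,G,L),C));
Scan left-to-right; a leaf is any maximal label run not followed by '(':
  pos 3: leaf 'M' → count = 1
  pos 5: leaf 'B' → count = 2
  pos 7: leaf 'V' → count = 3
  pos 9: leaf 'P' → count = 4
  pos 13: leaf 'H' → count = 5
  pos 15: leaf 'X' → count = 6
  pos 17: leaf 'J' → count = 7
  pos 19: leaf 'K' → count = 8
  pos 23: leaf 'Q' → count = 9
  pos 27: leaf 'E' → count = 10
  pos 29: leaf 'A' → count = 11
  pos 31: leaf 'G' → count = 12
  pos 33: leaf 'L' → count = 13
  pos 36: leaf 'C' → count = 14
Total leaves: 14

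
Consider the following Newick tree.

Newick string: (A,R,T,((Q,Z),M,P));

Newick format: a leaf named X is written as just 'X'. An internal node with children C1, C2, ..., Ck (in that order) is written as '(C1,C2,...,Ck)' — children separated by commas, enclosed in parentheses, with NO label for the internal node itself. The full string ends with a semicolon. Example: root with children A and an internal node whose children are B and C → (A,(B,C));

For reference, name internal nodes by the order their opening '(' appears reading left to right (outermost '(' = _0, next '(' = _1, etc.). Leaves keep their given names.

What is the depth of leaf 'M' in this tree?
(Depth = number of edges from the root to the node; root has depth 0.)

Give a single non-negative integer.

Answer: 2

Derivation:
Newick: (A,R,T,((Q,Z),M,P));
Naming internals by '(' encounter order: outermost '(' = _0, next = _1, ...
Query node: M
Path from root: _0 -> _1 -> M
Depth of M: 2 (number of edges from root)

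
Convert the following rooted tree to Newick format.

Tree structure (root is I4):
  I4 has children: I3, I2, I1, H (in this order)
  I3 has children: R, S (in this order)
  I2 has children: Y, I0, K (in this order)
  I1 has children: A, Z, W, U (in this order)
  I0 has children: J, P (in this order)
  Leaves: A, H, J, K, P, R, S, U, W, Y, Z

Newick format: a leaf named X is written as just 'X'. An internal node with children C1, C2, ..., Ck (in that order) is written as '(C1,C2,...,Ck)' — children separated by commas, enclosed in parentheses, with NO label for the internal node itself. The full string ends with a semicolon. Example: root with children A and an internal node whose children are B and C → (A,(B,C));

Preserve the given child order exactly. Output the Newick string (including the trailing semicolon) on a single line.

Answer: ((R,S),(Y,(J,P),K),(A,Z,W,U),H);

Derivation:
internal I4 with children ['I3', 'I2', 'I1', 'H']
  internal I3 with children ['R', 'S']
    leaf 'R' → 'R'
    leaf 'S' → 'S'
  → '(R,S)'
  internal I2 with children ['Y', 'I0', 'K']
    leaf 'Y' → 'Y'
    internal I0 with children ['J', 'P']
      leaf 'J' → 'J'
      leaf 'P' → 'P'
    → '(J,P)'
    leaf 'K' → 'K'
  → '(Y,(J,P),K)'
  internal I1 with children ['A', 'Z', 'W', 'U']
    leaf 'A' → 'A'
    leaf 'Z' → 'Z'
    leaf 'W' → 'W'
    leaf 'U' → 'U'
  → '(A,Z,W,U)'
  leaf 'H' → 'H'
→ '((R,S),(Y,(J,P),K),(A,Z,W,U),H)'
Final: ((R,S),(Y,(J,P),K),(A,Z,W,U),H);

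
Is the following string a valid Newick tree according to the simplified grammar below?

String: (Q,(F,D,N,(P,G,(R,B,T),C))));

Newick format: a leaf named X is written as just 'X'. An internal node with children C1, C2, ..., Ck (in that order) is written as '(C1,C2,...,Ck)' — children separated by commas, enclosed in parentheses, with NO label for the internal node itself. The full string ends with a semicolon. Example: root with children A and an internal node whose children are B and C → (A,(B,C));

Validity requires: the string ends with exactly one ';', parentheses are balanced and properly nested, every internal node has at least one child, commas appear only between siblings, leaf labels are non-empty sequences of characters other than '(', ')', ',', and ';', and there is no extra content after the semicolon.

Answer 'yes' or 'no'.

Answer: no

Derivation:
Input: (Q,(F,D,N,(P,G,(R,B,T),C))));
Paren balance: 4 '(' vs 5 ')' MISMATCH
Ends with single ';': True
Full parse: FAILS (extra content after tree at pos 27)
Valid: False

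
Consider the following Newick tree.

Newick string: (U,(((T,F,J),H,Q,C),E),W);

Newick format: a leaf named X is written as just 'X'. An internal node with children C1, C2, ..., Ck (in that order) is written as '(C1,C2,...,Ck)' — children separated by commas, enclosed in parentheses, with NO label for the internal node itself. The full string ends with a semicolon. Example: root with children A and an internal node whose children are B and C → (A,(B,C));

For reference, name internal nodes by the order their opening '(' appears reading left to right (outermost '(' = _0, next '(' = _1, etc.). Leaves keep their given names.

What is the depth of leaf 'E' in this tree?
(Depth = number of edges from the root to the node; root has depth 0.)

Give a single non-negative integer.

Answer: 2

Derivation:
Newick: (U,(((T,F,J),H,Q,C),E),W);
Naming internals by '(' encounter order: outermost '(' = _0, next = _1, ...
Query node: E
Path from root: _0 -> _1 -> E
Depth of E: 2 (number of edges from root)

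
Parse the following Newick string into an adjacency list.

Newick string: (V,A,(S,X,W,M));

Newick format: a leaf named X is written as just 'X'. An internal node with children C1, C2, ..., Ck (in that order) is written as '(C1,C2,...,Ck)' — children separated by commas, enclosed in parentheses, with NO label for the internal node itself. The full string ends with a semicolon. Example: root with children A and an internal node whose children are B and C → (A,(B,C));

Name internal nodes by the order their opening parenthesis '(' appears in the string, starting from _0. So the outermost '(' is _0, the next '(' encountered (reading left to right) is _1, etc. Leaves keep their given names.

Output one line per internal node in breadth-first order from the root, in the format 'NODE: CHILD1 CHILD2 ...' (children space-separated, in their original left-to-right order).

Input: (V,A,(S,X,W,M));
Scanning left-to-right, naming '(' by encounter order:
  pos 0: '(' -> open internal node _0 (depth 1)
  pos 5: '(' -> open internal node _1 (depth 2)
  pos 13: ')' -> close internal node _1 (now at depth 1)
  pos 14: ')' -> close internal node _0 (now at depth 0)
Total internal nodes: 2
BFS adjacency from root:
  _0: V A _1
  _1: S X W M

Answer: _0: V A _1
_1: S X W M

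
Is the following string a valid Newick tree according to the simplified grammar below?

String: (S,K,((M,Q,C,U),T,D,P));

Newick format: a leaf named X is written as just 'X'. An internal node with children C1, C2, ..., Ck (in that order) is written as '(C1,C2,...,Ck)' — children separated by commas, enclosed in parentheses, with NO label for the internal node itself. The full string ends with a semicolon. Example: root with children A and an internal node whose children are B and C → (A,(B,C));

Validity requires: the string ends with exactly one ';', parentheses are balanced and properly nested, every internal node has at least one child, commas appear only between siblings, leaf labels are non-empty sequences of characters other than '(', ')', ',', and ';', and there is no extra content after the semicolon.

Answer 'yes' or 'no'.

Input: (S,K,((M,Q,C,U),T,D,P));
Paren balance: 3 '(' vs 3 ')' OK
Ends with single ';': True
Full parse: OK
Valid: True

Answer: yes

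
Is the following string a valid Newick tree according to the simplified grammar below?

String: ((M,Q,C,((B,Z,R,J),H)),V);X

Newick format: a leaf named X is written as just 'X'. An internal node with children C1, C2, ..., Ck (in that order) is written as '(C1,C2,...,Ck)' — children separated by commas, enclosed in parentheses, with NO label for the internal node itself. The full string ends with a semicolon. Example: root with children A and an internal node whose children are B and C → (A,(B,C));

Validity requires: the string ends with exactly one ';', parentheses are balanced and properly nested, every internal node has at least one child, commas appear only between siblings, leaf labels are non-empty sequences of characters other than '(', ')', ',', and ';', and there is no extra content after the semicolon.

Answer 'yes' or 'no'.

Input: ((M,Q,C,((B,Z,R,J),H)),V);X
Paren balance: 4 '(' vs 4 ')' OK
Ends with single ';': False
Full parse: FAILS (must end with ;)
Valid: False

Answer: no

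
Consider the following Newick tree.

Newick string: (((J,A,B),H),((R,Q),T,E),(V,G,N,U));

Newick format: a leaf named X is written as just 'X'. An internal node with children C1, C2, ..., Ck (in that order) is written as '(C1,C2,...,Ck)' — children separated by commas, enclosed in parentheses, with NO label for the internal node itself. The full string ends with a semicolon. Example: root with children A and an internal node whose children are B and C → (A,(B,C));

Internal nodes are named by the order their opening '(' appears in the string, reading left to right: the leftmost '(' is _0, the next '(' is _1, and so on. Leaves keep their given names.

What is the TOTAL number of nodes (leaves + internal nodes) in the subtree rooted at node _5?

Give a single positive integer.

Newick: (((J,A,B),H),((R,Q),T,E),(V,G,N,U));
Locate _5: it is the '(' at position 25 (the 6th '(' reading left to right).
Query: subtree rooted at _5
_5: subtree_size = 1 + 4
  V: subtree_size = 1 + 0
  G: subtree_size = 1 + 0
  N: subtree_size = 1 + 0
  U: subtree_size = 1 + 0
Total subtree size of _5: 5

Answer: 5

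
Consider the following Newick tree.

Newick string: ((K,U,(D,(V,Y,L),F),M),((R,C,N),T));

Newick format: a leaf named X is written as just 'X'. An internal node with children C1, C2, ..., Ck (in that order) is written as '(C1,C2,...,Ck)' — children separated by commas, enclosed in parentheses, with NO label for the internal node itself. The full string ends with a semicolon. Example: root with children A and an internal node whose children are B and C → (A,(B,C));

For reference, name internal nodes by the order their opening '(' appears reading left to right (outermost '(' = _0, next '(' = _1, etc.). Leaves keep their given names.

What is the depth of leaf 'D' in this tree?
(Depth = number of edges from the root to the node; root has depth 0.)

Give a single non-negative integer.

Answer: 3

Derivation:
Newick: ((K,U,(D,(V,Y,L),F),M),((R,C,N),T));
Naming internals by '(' encounter order: outermost '(' = _0, next = _1, ...
Query node: D
Path from root: _0 -> _1 -> _2 -> D
Depth of D: 3 (number of edges from root)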